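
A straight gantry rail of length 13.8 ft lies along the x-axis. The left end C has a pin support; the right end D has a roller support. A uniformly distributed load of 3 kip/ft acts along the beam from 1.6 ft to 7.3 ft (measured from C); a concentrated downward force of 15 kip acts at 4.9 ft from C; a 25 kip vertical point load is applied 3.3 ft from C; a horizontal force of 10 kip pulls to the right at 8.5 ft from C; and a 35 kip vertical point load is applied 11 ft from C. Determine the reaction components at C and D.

C_x = -10.00 kip, C_y = 47.38 kip, D_y = 44.72 kip

Resultant of the distributed load: 3 × 5.7 = 17.1 kip at 4.45 ft from C.
Moments about C: D_y·13.8 − (3·5.7)·4.45 − 15·4.9 − 25·3.3 − 35·11 = 0 → D_y = 617.095/13.8 = 44.717 ≈ 44.72 kip.
ΣF_y = 0: C_y + 44.717 − 3·5.7 − 15 − 25 − 35 = 0 → C_y = 47.38 kip.
ΣF_x = 0: C_x + 10 = 0 → C_x = -10.00 kip.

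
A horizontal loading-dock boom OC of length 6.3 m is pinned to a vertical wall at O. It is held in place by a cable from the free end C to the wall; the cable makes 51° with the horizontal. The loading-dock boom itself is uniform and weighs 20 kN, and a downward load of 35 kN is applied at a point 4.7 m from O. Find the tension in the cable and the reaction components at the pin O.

T = 46.47 kN, O_x = 29.24 kN, O_y = 18.89 kN

ΣM about O: T·sin51°·6.3 − 20·3.15 − 35·4.7 = 0 → T = 227.5/(6.3·0.777146) = 46.4663 ≈ 46.47 kN.
ΣF_x = 0: O_x − T·cos51° = 0 → O_x = 46.4663 × 0.62932 = 29.24 kN.
ΣF_y = 0: O_y + T·sin51° − 20 − 35 = 0 → O_y = 55 − 46.4663 × 0.777146 = 18.89 kN.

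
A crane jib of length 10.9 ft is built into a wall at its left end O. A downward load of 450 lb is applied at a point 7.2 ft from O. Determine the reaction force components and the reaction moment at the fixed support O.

ΣF_x = 0: O_x = 0.
ΣF_y = 0: O_y − 450 = 0 → O_y = 450.0 lb.
ΣM about O: M_O − 450·7.2 = 0 → M_O = 3240 lb·ft.

O_x = 0, O_y = 450.0 lb, M_O = 3240 lb·ft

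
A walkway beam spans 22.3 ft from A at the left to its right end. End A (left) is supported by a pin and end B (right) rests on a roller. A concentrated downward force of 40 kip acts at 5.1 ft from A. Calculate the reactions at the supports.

ΣM about A: B_y·22.3 − 40·5.1 = 0 → B_y = 204/22.3 = 9.14798 ≈ 9.148 kip.
ΣF_y = 0: A_y + 9.14798 − 40 = 0 → A_y = 30.85 kip.
ΣF_x = 0: no horizontal applied forces, so A_x = 0.

A_x = 0, A_y = 30.85 kip, B_y = 9.148 kip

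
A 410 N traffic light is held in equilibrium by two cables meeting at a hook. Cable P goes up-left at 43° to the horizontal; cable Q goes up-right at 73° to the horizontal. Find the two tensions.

ΣF_x = 0: −T_P·cos43° + T_Q·cos73° = 0 → T_Q = 2.50145·T_P.
ΣF_y = 0: T_P·sin43° + T_Q·sin73° = 410.
Substitute: T_P·(0.681998 + 2.50145·0.956305) = 410 → T_P = 133.37 ≈ 133.4 N.
Then T_Q = 2.50145 × 133.37 = 333.6 N.

T_P = 133.4 N, T_Q = 333.6 N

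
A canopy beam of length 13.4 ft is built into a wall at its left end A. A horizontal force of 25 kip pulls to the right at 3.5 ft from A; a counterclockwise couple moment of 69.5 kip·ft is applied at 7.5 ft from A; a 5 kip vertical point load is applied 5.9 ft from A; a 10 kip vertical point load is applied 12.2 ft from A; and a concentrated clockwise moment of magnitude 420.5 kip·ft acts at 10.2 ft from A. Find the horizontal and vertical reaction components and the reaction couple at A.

ΣF_x = 0: A_x + 25 = 0 → A_x = -25.00 kip.
ΣF_y = 0: A_y − 5 − 10 = 0 → A_y = 15.00 kip.
ΣM about A: M_A + 69.5 − 5·5.9 − 10·12.2 − 420.5 = 0 → M_A = 502.5 kip·ft.

A_x = -25.00 kip, A_y = 15.00 kip, M_A = 502.5 kip·ft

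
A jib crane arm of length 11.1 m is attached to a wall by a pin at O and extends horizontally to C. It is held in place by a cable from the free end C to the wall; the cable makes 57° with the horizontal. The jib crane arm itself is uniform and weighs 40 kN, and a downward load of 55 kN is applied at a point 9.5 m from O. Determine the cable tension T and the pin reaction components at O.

ΣM about O: T·sin57°·11.1 − 40·5.55 − 55·9.5 = 0 → T = 744.5/(11.1·0.838671) = 79.9742 ≈ 79.97 kN.
ΣF_x = 0: O_x − T·cos57° = 0 → O_x = 79.9742 × 0.544639 = 43.56 kN.
ΣF_y = 0: O_y + T·sin57° − 40 − 55 = 0 → O_y = 95 − 79.9742 × 0.838671 = 27.93 kN.

T = 79.97 kN, O_x = 43.56 kN, O_y = 27.93 kN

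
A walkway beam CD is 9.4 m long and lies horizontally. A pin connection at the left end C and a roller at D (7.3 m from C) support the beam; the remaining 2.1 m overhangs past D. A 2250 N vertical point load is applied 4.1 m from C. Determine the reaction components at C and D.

Taking moments about C: D_y·7.3 − 2250·4.1 = 0 → D_y = 9225/7.3 = 1263.7 ≈ 1264 N.
ΣF_y = 0: C_y + 1263.7 − 2250 = 0 → C_y = 986.3 N.
ΣF_x = 0: no horizontal applied forces, so C_x = 0.

C_x = 0, C_y = 986.3 N, D_y = 1264 N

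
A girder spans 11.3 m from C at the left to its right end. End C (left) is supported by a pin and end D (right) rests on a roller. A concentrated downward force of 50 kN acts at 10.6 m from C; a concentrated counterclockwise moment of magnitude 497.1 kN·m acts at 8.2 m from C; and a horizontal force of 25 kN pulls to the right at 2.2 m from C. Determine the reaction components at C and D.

C_x = -25.00 kN, C_y = 47.09 kN, D_y = 2.912 kN

ΣM about C: D_y·11.3 − 50·10.6 + 497.1 = 0 → D_y = 32.9/11.3 = 2.9115 ≈ 2.912 kN.
ΣF_y = 0: C_y + 2.9115 − 50 = 0 → C_y = 47.09 kN.
ΣF_x = 0: C_x + 25 = 0 → C_x = -25.00 kN.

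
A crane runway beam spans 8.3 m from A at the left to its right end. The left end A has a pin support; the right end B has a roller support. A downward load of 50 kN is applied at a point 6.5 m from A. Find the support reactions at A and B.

A_x = 0, A_y = 10.84 kN, B_y = 39.16 kN

Taking moments about A: B_y·8.3 − 50·6.5 = 0 → B_y = 325/8.3 = 39.1566 ≈ 39.16 kN.
ΣF_y = 0: A_y + 39.1566 − 50 = 0 → A_y = 10.84 kN.
ΣF_x = 0: no horizontal applied forces, so A_x = 0.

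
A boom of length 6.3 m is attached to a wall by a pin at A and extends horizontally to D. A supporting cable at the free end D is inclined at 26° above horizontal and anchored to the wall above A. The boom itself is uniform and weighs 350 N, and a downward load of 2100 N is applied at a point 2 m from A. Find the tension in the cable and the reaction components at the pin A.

ΣM about A: T·sin26°·6.3 − 350·3.15 − 2100·2 = 0 → T = 5302.5/(6.3·0.438371) = 1919.99 ≈ 1920 N.
ΣF_x = 0: A_x − T·cos26° = 0 → A_x = 1919.99 × 0.898794 = 1726 N.
ΣF_y = 0: A_y + T·sin26° − 350 − 2100 = 0 → A_y = 2450 − 1919.99 × 0.438371 = 1608 N.

T = 1920 N, A_x = 1726 N, A_y = 1608 N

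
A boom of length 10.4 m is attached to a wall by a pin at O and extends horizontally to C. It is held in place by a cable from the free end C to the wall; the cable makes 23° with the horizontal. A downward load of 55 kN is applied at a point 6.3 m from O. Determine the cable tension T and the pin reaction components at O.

ΣM about O: T·sin23°·10.4 − 55·6.3 = 0 → T = 346.5/(10.4·0.390731) = 85.2692 ≈ 85.27 kN.
ΣF_x = 0: O_x − T·cos23° = 0 → O_x = 85.2692 × 0.920505 = 78.49 kN.
ΣF_y = 0: O_y + T·sin23° − 55 = 0 → O_y = 55 − 85.2692 × 0.390731 = 21.68 kN.

T = 85.27 kN, O_x = 78.49 kN, O_y = 21.68 kN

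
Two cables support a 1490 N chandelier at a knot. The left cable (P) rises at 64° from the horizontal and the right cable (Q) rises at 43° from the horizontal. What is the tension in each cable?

T_P = 1140 N, T_Q = 683.0 N

ΣF_x = 0: −T_P·cos64° + T_Q·cos43° = 0 → T_Q = 0.599397·T_P.
ΣF_y = 0: T_P·sin64° + T_Q·sin43° = 1490.
Substitute: T_P·(0.898794 + 0.599397·0.681998) = 1490 → T_P = 1139.51 ≈ 1140 N.
Then T_Q = 0.599397 × 1139.51 = 683.0 N.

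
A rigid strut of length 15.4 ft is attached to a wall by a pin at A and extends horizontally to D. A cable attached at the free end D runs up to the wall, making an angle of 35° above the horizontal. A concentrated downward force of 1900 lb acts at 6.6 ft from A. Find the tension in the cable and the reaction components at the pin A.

T = 1420 lb, A_x = 1163 lb, A_y = 1086 lb

ΣM about A: T·sin35°·15.4 − 1900·6.6 = 0 → T = 12540/(15.4·0.573576) = 1419.66 ≈ 1420 lb.
ΣF_x = 0: A_x − T·cos35° = 0 → A_x = 1419.66 × 0.819152 = 1163 lb.
ΣF_y = 0: A_y + T·sin35° − 1900 = 0 → A_y = 1900 − 1419.66 × 0.573576 = 1086 lb.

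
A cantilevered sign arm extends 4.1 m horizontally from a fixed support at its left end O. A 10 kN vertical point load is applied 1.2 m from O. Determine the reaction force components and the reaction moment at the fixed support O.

ΣF_x = 0: O_x = 0.
ΣF_y = 0: O_y − 10 = 0 → O_y = 10.00 kN.
ΣM about O: M_O − 10·1.2 = 0 → M_O = 12.00 kN·m.

O_x = 0, O_y = 10.00 kN, M_O = 12.00 kN·m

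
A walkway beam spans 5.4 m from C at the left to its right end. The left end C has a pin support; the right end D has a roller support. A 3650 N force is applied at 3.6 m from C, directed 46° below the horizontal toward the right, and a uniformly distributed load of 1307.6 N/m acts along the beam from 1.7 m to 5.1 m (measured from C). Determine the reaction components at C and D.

C_x = -2536 N, C_y = 2522 N, D_y = 4550 N

Resultant of the distributed load: 1307.6 × 3.4 = 4445.84 N at 3.4 m from C.
Moments about C: D_y·5.4 − 3650·sin46°·3.6 − (1307.6·3.4)·3.4 = 0 → D_y = 24568/5.4 = 4549.63 ≈ 4550 N.
ΣF_y = 0: C_y + 4549.63 − 3650·sin46° − 1307.6·3.4 = 0 → C_y = 2522 N.
ΣF_x = 0: C_x + 3650·cos46° = 0 → C_x = -2536 N.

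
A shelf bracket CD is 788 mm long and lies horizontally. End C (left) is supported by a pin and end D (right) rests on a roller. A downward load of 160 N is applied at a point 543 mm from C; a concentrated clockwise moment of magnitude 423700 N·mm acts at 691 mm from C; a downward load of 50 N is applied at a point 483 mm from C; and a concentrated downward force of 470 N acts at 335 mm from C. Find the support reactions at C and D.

C_x = 0, C_y = -198.4 N, D_y = 878.4 N

ΣM about C: D_y·788 − 160·543 − 423700 − 50·483 − 470·335 = 0 → D_y = 692180/788 = 878.401 ≈ 878.4 N.
ΣF_y = 0: C_y + 878.401 − 160 − 50 − 470 = 0 → C_y = -198.4 N.
ΣF_x = 0: no horizontal applied forces, so C_x = 0.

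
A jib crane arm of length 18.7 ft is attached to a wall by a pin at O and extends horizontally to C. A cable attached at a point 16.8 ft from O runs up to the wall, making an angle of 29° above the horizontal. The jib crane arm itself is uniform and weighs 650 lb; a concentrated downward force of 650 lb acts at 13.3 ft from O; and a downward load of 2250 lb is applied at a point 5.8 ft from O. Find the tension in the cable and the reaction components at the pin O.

ΣM about O: T·sin29°·16.8 − 650·9.35 − 650·13.3 − 2250·5.8 = 0 → T = 27772.5/(16.8·0.48481) = 3409.84 ≈ 3410 lb.
ΣF_x = 0: O_x − T·cos29° = 0 → O_x = 3409.84 × 0.87462 = 2982 lb.
ΣF_y = 0: O_y + T·sin29° − 650 − 650 − 2250 = 0 → O_y = 3550 − 3409.84 × 0.48481 = 1897 lb.

T = 3410 lb, O_x = 2982 lb, O_y = 1897 lb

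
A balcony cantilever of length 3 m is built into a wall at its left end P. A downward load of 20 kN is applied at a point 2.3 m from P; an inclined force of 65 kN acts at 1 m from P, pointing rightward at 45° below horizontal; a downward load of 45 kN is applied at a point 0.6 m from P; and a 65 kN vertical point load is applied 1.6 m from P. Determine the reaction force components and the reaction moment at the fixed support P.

ΣF_x = 0: P_x + 65·cos45° = 0 → P_x = -45.96 kN.
ΣF_y = 0: P_y − 20 − 65·sin45° − 45 − 65 = 0 → P_y = 176.0 kN.
ΣM about P: M_P − 20·2.3 − 65·sin45°·1 − 45·0.6 − 65·1.6 = 0 → M_P = 223.0 kN·m.

P_x = -45.96 kN, P_y = 176.0 kN, M_P = 223.0 kN·m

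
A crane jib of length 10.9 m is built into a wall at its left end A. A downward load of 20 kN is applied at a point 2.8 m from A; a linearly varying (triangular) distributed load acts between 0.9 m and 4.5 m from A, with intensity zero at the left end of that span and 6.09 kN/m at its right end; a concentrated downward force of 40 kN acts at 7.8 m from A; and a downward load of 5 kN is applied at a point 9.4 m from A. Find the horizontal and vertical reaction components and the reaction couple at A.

Resultant of the triangular load: ½ × 6.09 × 3.6 = 10.962 kN, acting at 3.3 m from A (one-third of the span from the peak).
ΣF_x = 0: A_x = 0.
ΣF_y = 0: A_y − 20 − ½·6.09·3.6 − 40 − 5 = 0 → A_y = 75.96 kN.
ΣM about A: M_A − 20·2.8 − (½·6.09·3.6)·3.3 − 40·7.8 − 5·9.4 = 0 → M_A = 451.2 kN·m.

A_x = 0, A_y = 75.96 kN, M_A = 451.2 kN·m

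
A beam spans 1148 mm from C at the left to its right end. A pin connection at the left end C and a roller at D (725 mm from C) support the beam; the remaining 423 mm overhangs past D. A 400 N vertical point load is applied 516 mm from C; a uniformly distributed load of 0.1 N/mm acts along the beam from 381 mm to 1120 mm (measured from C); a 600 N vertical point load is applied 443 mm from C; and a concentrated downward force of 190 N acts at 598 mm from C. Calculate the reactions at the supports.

C_x = 0, C_y = 379.4 N, D_y = 884.5 N

Resultant of the distributed load: 0.1 × 739 = 73.9 N at 750.5 mm from C.
Taking moments about C: D_y·725 − 400·516 − (0.1·739)·750.5 − 600·443 − 190·598 = 0 → D_y = 641281.95/725 = 884.527 ≈ 884.5 N.
ΣF_y = 0: C_y + 884.527 − 400 − 0.1·739 − 600 − 190 = 0 → C_y = 379.4 N.
ΣF_x = 0: no horizontal applied forces, so C_x = 0.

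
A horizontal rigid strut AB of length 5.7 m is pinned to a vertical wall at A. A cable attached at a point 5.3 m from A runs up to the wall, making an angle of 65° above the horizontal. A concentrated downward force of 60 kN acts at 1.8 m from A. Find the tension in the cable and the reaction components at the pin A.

ΣM about A: T·sin65°·5.3 − 60·1.8 = 0 → T = 108/(5.3·0.906308) = 22.4839 ≈ 22.48 kN.
ΣF_x = 0: A_x − T·cos65° = 0 → A_x = 22.4839 × 0.422618 = 9.502 kN.
ΣF_y = 0: A_y + T·sin65° − 60 = 0 → A_y = 60 − 22.4839 × 0.906308 = 39.62 kN.

T = 22.48 kN, A_x = 9.502 kN, A_y = 39.62 kN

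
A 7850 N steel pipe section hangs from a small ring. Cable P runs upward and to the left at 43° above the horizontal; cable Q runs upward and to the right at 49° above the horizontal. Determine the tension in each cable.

T_P = 5153 N, T_Q = 5745 N

ΣF_x = 0: −T_P·cos43° + T_Q·cos49° = 0 → T_Q = 1.11477·T_P.
ΣF_y = 0: T_P·sin43° + T_Q·sin49° = 7850.
Substitute: T_P·(0.681998 + 1.11477·0.75471) = 7850 → T_P = 5153.2 ≈ 5153 N.
Then T_Q = 1.11477 × 5153.2 = 5745 N.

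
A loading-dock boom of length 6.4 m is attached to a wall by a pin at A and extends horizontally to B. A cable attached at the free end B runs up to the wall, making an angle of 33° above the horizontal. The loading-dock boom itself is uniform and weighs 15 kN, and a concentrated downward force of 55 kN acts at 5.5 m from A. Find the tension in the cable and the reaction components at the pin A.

ΣM about A: T·sin33°·6.4 − 15·3.2 − 55·5.5 = 0 → T = 350.5/(6.4·0.544639) = 100.554 ≈ 100.6 kN.
ΣF_x = 0: A_x − T·cos33° = 0 → A_x = 100.554 × 0.838671 = 84.33 kN.
ΣF_y = 0: A_y + T·sin33° − 15 − 55 = 0 → A_y = 70 − 100.554 × 0.544639 = 15.23 kN.

T = 100.6 kN, A_x = 84.33 kN, A_y = 15.23 kN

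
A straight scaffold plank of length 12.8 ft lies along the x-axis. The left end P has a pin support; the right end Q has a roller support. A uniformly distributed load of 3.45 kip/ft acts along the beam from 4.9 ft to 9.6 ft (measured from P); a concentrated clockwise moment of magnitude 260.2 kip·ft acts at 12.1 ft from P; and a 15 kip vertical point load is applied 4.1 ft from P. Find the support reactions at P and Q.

Resultant of the distributed load: 3.45 × 4.7 = 16.215 kip at 7.25 ft from P.
ΣM about P: Q_y·12.8 − (3.45·4.7)·7.25 − 260.2 − 15·4.1 = 0 → Q_y = 439.25875/12.8 = 34.3171 ≈ 34.32 kip.
ΣF_y = 0: P_y + 34.3171 − 3.45·4.7 − 15 = 0 → P_y = -3.102 kip.
ΣF_x = 0: no horizontal applied forces, so P_x = 0.

P_x = 0, P_y = -3.102 kip, Q_y = 34.32 kip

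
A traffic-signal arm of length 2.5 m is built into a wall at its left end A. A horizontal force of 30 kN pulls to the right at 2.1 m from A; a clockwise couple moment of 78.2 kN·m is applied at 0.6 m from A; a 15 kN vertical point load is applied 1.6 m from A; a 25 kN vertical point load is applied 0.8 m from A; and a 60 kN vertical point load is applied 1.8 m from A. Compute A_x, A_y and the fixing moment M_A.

A_x = -30.00 kN, A_y = 100.0 kN, M_A = 230.2 kN·m

ΣF_x = 0: A_x + 30 = 0 → A_x = -30.00 kN.
ΣF_y = 0: A_y − 15 − 25 − 60 = 0 → A_y = 100.0 kN.
ΣM about A: M_A − 78.2 − 15·1.6 − 25·0.8 − 60·1.8 = 0 → M_A = 230.2 kN·m.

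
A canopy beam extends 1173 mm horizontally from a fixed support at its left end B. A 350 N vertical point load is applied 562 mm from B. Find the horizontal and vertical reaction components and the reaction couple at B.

ΣF_x = 0: B_x = 0.
ΣF_y = 0: B_y − 350 = 0 → B_y = 350.0 N.
ΣM about B: M_B − 350·562 = 0 → M_B = 196700 N·mm.

B_x = 0, B_y = 350.0 N, M_B = 196700 N·mm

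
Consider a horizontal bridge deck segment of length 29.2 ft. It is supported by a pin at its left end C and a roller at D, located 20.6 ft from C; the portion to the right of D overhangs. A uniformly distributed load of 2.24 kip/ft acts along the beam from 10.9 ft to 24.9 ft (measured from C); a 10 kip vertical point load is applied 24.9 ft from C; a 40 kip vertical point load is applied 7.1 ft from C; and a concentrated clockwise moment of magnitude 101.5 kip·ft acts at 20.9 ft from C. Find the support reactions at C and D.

Resultant of the distributed load: 2.24 × 14 = 31.36 kip at 17.9 ft from C.
Moments about C: D_y·20.6 − (2.24·14)·17.9 − 10·24.9 − 40·7.1 − 101.5 = 0 → D_y = 1195.844/20.6 = 58.0507 ≈ 58.05 kip.
ΣF_y = 0: C_y + 58.0507 − 2.24·14 − 10 − 40 = 0 → C_y = 23.31 kip.
ΣF_x = 0: no horizontal applied forces, so C_x = 0.

C_x = 0, C_y = 23.31 kip, D_y = 58.05 kip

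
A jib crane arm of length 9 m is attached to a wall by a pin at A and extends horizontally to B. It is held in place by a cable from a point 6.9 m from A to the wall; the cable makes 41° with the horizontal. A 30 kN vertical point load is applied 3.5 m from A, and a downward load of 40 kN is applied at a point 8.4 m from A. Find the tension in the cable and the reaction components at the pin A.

ΣM about A: T·sin41°·6.9 − 30·3.5 − 40·8.4 = 0 → T = 441/(6.9·0.656059) = 97.4197 ≈ 97.42 kN.
ΣF_x = 0: A_x − T·cos41° = 0 → A_x = 97.4197 × 0.75471 = 73.52 kN.
ΣF_y = 0: A_y + T·sin41° − 30 − 40 = 0 → A_y = 70 − 97.4197 × 0.656059 = 6.087 kN.

T = 97.42 kN, A_x = 73.52 kN, A_y = 6.087 kN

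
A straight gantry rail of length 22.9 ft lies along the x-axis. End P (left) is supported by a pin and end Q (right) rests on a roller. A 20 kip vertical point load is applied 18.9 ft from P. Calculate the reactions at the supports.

P_x = 0, P_y = 3.493 kip, Q_y = 16.51 kip

Moments about P: Q_y·22.9 − 20·18.9 = 0 → Q_y = 378/22.9 = 16.5066 ≈ 16.51 kip.
ΣF_y = 0: P_y + 16.5066 − 20 = 0 → P_y = 3.493 kip.
ΣF_x = 0: no horizontal applied forces, so P_x = 0.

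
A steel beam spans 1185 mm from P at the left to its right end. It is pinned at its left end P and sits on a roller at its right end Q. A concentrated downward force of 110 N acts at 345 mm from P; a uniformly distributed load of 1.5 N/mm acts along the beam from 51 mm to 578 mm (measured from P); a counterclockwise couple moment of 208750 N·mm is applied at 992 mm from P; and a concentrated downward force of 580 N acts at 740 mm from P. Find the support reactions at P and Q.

P_x = 0, P_y = 1053 N, Q_y = 427.9 N

Resultant of the distributed load: 1.5 × 527 = 790.5 N at 314.5 mm from P.
ΣM about P: Q_y·1185 − 110·345 − (1.5·527)·314.5 + 208750 − 580·740 = 0 → Q_y = 507012.25/1185 = 427.858 ≈ 427.9 N.
ΣF_y = 0: P_y + 427.858 − 110 − 1.5·527 − 580 = 0 → P_y = 1053 N.
ΣF_x = 0: no horizontal applied forces, so P_x = 0.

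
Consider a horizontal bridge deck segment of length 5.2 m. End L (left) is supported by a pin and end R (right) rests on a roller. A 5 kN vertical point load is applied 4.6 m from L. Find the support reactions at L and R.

L_x = 0, L_y = 0.5769 kN, R_y = 4.423 kN

Moments about L: R_y·5.2 − 5·4.6 = 0 → R_y = 23/5.2 = 4.42308 ≈ 4.423 kN.
ΣF_y = 0: L_y + 4.42308 − 5 = 0 → L_y = 0.5769 kN.
ΣF_x = 0: no horizontal applied forces, so L_x = 0.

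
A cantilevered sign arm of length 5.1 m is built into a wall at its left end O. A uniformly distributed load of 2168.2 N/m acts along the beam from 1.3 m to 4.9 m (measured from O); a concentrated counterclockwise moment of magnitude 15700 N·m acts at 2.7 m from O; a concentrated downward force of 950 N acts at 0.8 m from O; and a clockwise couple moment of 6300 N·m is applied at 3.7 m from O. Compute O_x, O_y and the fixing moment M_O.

Resultant of the distributed load: 2168.2 × 3.6 = 7805.52 N at 3.1 m from O.
ΣF_x = 0: O_x = 0.
ΣF_y = 0: O_y − 2168.2·3.6 − 950 = 0 → O_y = 8756 N.
ΣM about O: M_O − (2168.2·3.6)·3.1 + 15700 − 950·0.8 − 6300 = 0 → M_O = 15560 N·m.

O_x = 0, O_y = 8756 N, M_O = 15560 N·m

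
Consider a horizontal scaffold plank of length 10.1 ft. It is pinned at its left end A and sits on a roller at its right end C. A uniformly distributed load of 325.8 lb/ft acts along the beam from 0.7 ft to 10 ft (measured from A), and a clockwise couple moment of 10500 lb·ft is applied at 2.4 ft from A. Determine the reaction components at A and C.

Resultant of the distributed load: 325.8 × 9.3 = 3029.94 lb at 5.35 ft from A.
Taking moments about A: C_y·10.1 − (325.8·9.3)·5.35 − 10500 = 0 → C_y = 26710.179/10.1 = 2644.57 ≈ 2645 lb.
ΣF_y = 0: A_y + 2644.57 − 325.8·9.3 = 0 → A_y = 385.4 lb.
ΣF_x = 0: no horizontal applied forces, so A_x = 0.

A_x = 0, A_y = 385.4 lb, C_y = 2645 lb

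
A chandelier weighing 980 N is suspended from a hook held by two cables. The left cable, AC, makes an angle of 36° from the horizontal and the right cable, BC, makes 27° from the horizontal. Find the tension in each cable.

ΣF_x = 0: −T_AC·cos36° + T_BC·cos27° = 0 → T_BC = 0.907981·T_AC.
ΣF_y = 0: T_AC·sin36° + T_BC·sin27° = 980.
Substitute: T_AC·(0.587785 + 0.907981·0.45399) = 980 → T_AC = 980.001 ≈ 980.0 N.
Then T_BC = 0.907981 × 980.001 = 889.8 N.

T_AC = 980.0 N, T_BC = 889.8 N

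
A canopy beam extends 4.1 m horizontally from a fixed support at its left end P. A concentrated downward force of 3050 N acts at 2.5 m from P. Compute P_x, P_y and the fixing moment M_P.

P_x = 0, P_y = 3050 N, M_P = 7625 N·m

ΣF_x = 0: P_x = 0.
ΣF_y = 0: P_y − 3050 = 0 → P_y = 3050 N.
ΣM about P: M_P − 3050·2.5 = 0 → M_P = 7625 N·m.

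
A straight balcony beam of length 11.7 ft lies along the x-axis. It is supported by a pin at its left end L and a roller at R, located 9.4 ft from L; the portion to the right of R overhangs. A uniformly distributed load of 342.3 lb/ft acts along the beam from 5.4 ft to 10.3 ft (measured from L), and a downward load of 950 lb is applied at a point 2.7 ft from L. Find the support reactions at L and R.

Resultant of the distributed load: 342.3 × 4.9 = 1677.27 lb at 7.85 ft from L.
ΣM about L: R_y·9.4 − (342.3·4.9)·7.85 − 950·2.7 = 0 → R_y = 15731.5695/9.4 = 1673.57 ≈ 1674 lb.
ΣF_y = 0: L_y + 1673.57 − 342.3·4.9 − 950 = 0 → L_y = 953.7 lb.
ΣF_x = 0: no horizontal applied forces, so L_x = 0.

L_x = 0, L_y = 953.7 lb, R_y = 1674 lb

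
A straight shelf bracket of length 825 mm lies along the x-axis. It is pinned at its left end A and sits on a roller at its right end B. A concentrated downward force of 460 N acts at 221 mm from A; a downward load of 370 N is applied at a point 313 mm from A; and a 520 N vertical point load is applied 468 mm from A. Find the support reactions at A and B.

ΣM about A: B_y·825 − 460·221 − 370·313 − 520·468 = 0 → B_y = 460830/825 = 558.582 ≈ 558.6 N.
ΣF_y = 0: A_y + 558.582 − 460 − 370 − 520 = 0 → A_y = 791.4 N.
ΣF_x = 0: no horizontal applied forces, so A_x = 0.

A_x = 0, A_y = 791.4 N, B_y = 558.6 N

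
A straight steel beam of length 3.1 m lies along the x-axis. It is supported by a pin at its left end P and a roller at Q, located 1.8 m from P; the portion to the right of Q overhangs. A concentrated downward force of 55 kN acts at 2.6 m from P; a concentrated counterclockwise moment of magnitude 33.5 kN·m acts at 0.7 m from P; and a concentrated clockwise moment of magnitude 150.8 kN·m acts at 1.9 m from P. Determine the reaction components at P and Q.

P_x = 0, P_y = -89.61 kN, Q_y = 144.6 kN

Moments about P: Q_y·1.8 − 55·2.6 + 33.5 − 150.8 = 0 → Q_y = 260.3/1.8 = 144.611 ≈ 144.6 kN.
ΣF_y = 0: P_y + 144.611 − 55 = 0 → P_y = -89.61 kN.
ΣF_x = 0: no horizontal applied forces, so P_x = 0.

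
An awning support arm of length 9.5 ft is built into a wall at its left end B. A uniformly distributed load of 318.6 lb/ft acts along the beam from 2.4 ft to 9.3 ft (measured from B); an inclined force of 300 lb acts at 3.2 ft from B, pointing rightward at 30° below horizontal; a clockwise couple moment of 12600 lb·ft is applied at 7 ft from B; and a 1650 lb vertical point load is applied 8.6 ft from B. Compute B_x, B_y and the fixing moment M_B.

B_x = -259.8 lb, B_y = 3998 lb, M_B = 40130 lb·ft

Resultant of the distributed load: 318.6 × 6.9 = 2198.34 lb at 5.85 ft from B.
ΣF_x = 0: B_x + 300·cos30° = 0 → B_x = -259.8 lb.
ΣF_y = 0: B_y − 318.6·6.9 − 300·sin30° − 1650 = 0 → B_y = 3998 lb.
ΣM about B: M_B − (318.6·6.9)·5.85 − 300·sin30°·3.2 − 12600 − 1650·8.6 = 0 → M_B = 40130 lb·ft.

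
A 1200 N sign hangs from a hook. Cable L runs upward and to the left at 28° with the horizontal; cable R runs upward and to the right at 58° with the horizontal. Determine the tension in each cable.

ΣF_x = 0: −T_L·cos28° + T_R·cos58° = 0 → T_R = 1.66619·T_L.
ΣF_y = 0: T_L·sin28° + T_R·sin58° = 1200.
Substitute: T_L·(0.469472 + 1.66619·0.848048) = 1200 → T_L = 637.457 ≈ 637.5 N.
Then T_R = 1.66619 × 637.457 = 1062 N.

T_L = 637.5 N, T_R = 1062 N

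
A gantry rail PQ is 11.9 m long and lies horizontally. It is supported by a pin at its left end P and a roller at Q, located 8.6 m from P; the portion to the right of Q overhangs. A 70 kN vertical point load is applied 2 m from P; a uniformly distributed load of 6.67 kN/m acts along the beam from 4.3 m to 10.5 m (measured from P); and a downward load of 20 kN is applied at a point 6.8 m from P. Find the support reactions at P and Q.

Resultant of the distributed load: 6.67 × 6.2 = 41.354 kN at 7.4 m from P.
Moments about P: Q_y·8.6 − 70·2 − (6.67·6.2)·7.4 − 20·6.8 = 0 → Q_y = 582.0196/8.6 = 67.6767 ≈ 67.68 kN.
ΣF_y = 0: P_y + 67.6767 − 70 − 6.67·6.2 − 20 = 0 → P_y = 63.68 kN.
ΣF_x = 0: no horizontal applied forces, so P_x = 0.

P_x = 0, P_y = 63.68 kN, Q_y = 67.68 kN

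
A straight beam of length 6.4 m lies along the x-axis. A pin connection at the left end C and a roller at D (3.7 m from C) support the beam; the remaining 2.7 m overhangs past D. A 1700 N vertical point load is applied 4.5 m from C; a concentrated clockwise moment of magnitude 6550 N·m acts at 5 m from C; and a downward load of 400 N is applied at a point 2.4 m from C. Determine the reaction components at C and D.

ΣM about C: D_y·3.7 − 1700·4.5 − 6550 − 400·2.4 = 0 → D_y = 15160/3.7 = 4097.3 ≈ 4097 N.
ΣF_y = 0: C_y + 4097.3 − 1700 − 400 = 0 → C_y = -1997 N.
ΣF_x = 0: no horizontal applied forces, so C_x = 0.

C_x = 0, C_y = -1997 N, D_y = 4097 N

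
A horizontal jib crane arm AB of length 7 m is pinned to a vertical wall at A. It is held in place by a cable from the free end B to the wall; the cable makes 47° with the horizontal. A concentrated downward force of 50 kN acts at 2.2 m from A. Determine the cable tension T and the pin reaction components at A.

T = 21.49 kN, A_x = 14.65 kN, A_y = 34.29 kN

ΣM about A: T·sin47°·7 − 50·2.2 = 0 → T = 110/(7·0.731354) = 21.4866 ≈ 21.49 kN.
ΣF_x = 0: A_x − T·cos47° = 0 → A_x = 21.4866 × 0.681998 = 14.65 kN.
ΣF_y = 0: A_y + T·sin47° − 50 = 0 → A_y = 50 − 21.4866 × 0.731354 = 34.29 kN.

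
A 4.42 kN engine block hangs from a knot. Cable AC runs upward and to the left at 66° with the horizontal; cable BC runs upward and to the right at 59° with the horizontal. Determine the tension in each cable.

ΣF_x = 0: −T_AC·cos66° + T_BC·cos59° = 0 → T_BC = 0.789722·T_AC.
ΣF_y = 0: T_AC·sin66° + T_BC·sin59° = 4.42.
Substitute: T_AC·(0.913545 + 0.789722·0.857167) = 4.42 → T_AC = 2.77906 ≈ 2.779 kN.
Then T_BC = 0.789722 × 2.77906 = 2.195 kN.

T_AC = 2.779 kN, T_BC = 2.195 kN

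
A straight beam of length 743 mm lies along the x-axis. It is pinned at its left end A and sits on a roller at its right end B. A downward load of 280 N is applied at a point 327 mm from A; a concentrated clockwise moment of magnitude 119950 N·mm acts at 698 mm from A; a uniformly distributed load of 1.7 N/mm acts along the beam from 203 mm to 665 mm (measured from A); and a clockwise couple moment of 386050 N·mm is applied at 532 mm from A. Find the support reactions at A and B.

Resultant of the distributed load: 1.7 × 462 = 785.4 N at 434 mm from A.
Moments about A: B_y·743 − 280·327 − 119950 − (1.7·462)·434 − 386050 = 0 → B_y = 938423.6/743 = 1263.02 ≈ 1263 N.
ΣF_y = 0: A_y + 1263.02 − 280 − 1.7·462 = 0 → A_y = -197.6 N.
ΣF_x = 0: no horizontal applied forces, so A_x = 0.

A_x = 0, A_y = -197.6 N, B_y = 1263 N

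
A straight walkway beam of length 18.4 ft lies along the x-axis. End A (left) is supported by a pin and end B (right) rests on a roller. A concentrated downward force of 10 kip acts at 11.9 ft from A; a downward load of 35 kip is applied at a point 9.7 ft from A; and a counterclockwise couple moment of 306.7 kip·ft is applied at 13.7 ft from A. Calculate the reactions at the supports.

ΣM about A: B_y·18.4 − 10·11.9 − 35·9.7 + 306.7 = 0 → B_y = 151.8/18.4 = 8.250 kip.
ΣF_y = 0: A_y + 8.25 − 10 − 35 = 0 → A_y = 36.75 kip.
ΣF_x = 0: no horizontal applied forces, so A_x = 0.

A_x = 0, A_y = 36.75 kip, B_y = 8.250 kip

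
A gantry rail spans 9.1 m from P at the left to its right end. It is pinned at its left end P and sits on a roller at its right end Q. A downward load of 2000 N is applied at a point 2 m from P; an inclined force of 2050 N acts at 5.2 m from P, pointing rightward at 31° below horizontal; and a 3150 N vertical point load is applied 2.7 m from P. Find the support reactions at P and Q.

ΣM about P: Q_y·9.1 − 2000·2 − 2050·sin31°·5.2 − 3150·2.7 = 0 → Q_y = 17995.3/9.1 = 1977.51 ≈ 1978 N.
ΣF_y = 0: P_y + 1977.51 − 2000 − 2050·sin31° − 3150 = 0 → P_y = 4228 N.
ΣF_x = 0: P_x + 2050·cos31° = 0 → P_x = -1757 N.

P_x = -1757 N, P_y = 4228 N, Q_y = 1978 N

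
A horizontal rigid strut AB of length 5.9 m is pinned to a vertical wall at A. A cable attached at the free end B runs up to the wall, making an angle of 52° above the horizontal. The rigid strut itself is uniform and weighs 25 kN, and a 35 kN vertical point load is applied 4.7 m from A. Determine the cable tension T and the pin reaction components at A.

ΣM about A: T·sin52°·5.9 − 25·2.95 − 35·4.7 = 0 → T = 238.25/(5.9·0.788011) = 51.2447 ≈ 51.24 kN.
ΣF_x = 0: A_x − T·cos52° = 0 → A_x = 51.2447 × 0.615661 = 31.55 kN.
ΣF_y = 0: A_y + T·sin52° − 25 − 35 = 0 → A_y = 60 − 51.2447 × 0.788011 = 19.62 kN.

T = 51.24 kN, A_x = 31.55 kN, A_y = 19.62 kN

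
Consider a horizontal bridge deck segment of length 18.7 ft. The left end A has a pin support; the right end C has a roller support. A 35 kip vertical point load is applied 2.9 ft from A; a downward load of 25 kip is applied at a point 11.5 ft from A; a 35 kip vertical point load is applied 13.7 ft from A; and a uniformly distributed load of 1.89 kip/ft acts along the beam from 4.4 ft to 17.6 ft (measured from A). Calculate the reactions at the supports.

Resultant of the distributed load: 1.89 × 13.2 = 24.948 kip at 11 ft from A.
Moments about A: C_y·18.7 − 35·2.9 − 25·11.5 − 35·13.7 − (1.89·13.2)·11 = 0 → C_y = 1142.928/18.7 = 61.1191 ≈ 61.12 kip.
ΣF_y = 0: A_y + 61.1191 − 35 − 25 − 35 − 1.89·13.2 = 0 → A_y = 58.83 kip.
ΣF_x = 0: no horizontal applied forces, so A_x = 0.

A_x = 0, A_y = 58.83 kip, C_y = 61.12 kip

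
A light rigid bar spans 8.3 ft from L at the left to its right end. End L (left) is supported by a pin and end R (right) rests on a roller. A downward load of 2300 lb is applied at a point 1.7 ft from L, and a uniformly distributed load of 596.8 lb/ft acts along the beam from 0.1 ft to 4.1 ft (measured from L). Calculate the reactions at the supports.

L_x = 0, L_y = 3612 lb, R_y = 1075 lb

Resultant of the distributed load: 596.8 × 4 = 2387.2 lb at 2.1 ft from L.
Taking moments about L: R_y·8.3 − 2300·1.7 − (596.8·4)·2.1 = 0 → R_y = 8923.12/8.3 = 1075.07 ≈ 1075 lb.
ΣF_y = 0: L_y + 1075.07 − 2300 − 596.8·4 = 0 → L_y = 3612 lb.
ΣF_x = 0: no horizontal applied forces, so L_x = 0.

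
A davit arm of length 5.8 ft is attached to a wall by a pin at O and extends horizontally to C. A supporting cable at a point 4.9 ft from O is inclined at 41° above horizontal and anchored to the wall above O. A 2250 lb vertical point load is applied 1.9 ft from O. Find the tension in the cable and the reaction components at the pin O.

ΣM about O: T·sin41°·4.9 − 2250·1.9 = 0 → T = 4275/(4.9·0.656059) = 1329.83 ≈ 1330 lb.
ΣF_x = 0: O_x − T·cos41° = 0 → O_x = 1329.83 × 0.75471 = 1004 lb.
ΣF_y = 0: O_y + T·sin41° − 2250 = 0 → O_y = 2250 − 1329.83 × 0.656059 = 1378 lb.

T = 1330 lb, O_x = 1004 lb, O_y = 1378 lb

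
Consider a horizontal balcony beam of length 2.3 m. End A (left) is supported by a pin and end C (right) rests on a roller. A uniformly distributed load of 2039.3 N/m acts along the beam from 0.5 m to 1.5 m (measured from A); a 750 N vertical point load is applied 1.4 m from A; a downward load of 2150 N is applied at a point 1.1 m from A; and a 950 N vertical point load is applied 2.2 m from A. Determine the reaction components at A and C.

A_x = 0, A_y = 2609 N, C_y = 3280 N

Resultant of the distributed load: 2039.3 × 1 = 2039.3 N at 1 m from A.
ΣM about A: C_y·2.3 − (2039.3·1)·1 − 750·1.4 − 2150·1.1 − 950·2.2 = 0 → C_y = 7544.3/2.3 = 3280.13 ≈ 3280 N.
ΣF_y = 0: A_y + 3280.13 − 2039.3·1 − 750 − 2150 − 950 = 0 → A_y = 2609 N.
ΣF_x = 0: no horizontal applied forces, so A_x = 0.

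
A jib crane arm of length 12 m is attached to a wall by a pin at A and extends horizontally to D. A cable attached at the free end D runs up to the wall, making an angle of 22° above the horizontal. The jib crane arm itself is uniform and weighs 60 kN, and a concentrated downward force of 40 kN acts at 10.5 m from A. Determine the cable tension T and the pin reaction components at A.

ΣM about A: T·sin22°·12 − 60·6 − 40·10.5 = 0 → T = 780/(12·0.374607) = 173.515 ≈ 173.5 kN.
ΣF_x = 0: A_x − T·cos22° = 0 → A_x = 173.515 × 0.927184 = 160.9 kN.
ΣF_y = 0: A_y + T·sin22° − 60 − 40 = 0 → A_y = 100 − 173.515 × 0.374607 = 35.00 kN.

T = 173.5 kN, A_x = 160.9 kN, A_y = 35.00 kN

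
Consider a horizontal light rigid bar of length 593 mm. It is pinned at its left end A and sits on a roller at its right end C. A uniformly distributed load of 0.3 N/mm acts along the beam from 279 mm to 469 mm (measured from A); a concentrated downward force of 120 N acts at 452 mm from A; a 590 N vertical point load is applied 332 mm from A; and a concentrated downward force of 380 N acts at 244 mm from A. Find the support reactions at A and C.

A_x = 0, A_y = 532.9 N, C_y = 614.1 N

Resultant of the distributed load: 0.3 × 190 = 57 N at 374 mm from A.
Taking moments about A: C_y·593 − (0.3·190)·374 − 120·452 − 590·332 − 380·244 = 0 → C_y = 364158/593 = 614.094 ≈ 614.1 N.
ΣF_y = 0: A_y + 614.094 − 0.3·190 − 120 − 590 − 380 = 0 → A_y = 532.9 N.
ΣF_x = 0: no horizontal applied forces, so A_x = 0.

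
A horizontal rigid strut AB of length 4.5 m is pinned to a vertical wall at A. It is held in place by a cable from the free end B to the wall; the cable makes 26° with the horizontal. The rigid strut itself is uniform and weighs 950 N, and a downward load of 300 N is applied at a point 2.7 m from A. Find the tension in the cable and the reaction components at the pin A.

ΣM about A: T·sin26°·4.5 − 950·2.25 − 300·2.7 = 0 → T = 2947.5/(4.5·0.438371) = 1494.17 ≈ 1494 N.
ΣF_x = 0: A_x − T·cos26° = 0 → A_x = 1494.17 × 0.898794 = 1343 N.
ΣF_y = 0: A_y + T·sin26° − 950 − 300 = 0 → A_y = 1250 − 1494.17 × 0.438371 = 595.0 N.

T = 1494 N, A_x = 1343 N, A_y = 595.0 N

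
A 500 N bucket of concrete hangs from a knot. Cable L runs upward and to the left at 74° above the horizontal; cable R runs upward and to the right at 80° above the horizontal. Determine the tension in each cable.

ΣF_x = 0: −T_L·cos74° + T_R·cos80° = 0 → T_R = 1.58733·T_L.
ΣF_y = 0: T_L·sin74° + T_R·sin80° = 500.
Substitute: T_L·(0.961262 + 1.58733·0.984808) = 500 → T_L = 198.061 ≈ 198.1 N.
Then T_R = 1.58733 × 198.061 = 314.4 N.

T_L = 198.1 N, T_R = 314.4 N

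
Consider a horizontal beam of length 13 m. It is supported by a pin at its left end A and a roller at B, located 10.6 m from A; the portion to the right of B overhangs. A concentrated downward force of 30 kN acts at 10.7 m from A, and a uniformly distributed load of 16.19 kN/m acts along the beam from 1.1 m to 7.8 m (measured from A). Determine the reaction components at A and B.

Resultant of the distributed load: 16.19 × 6.7 = 108.473 kN at 4.45 m from A.
Taking moments about A: B_y·10.6 − 30·10.7 − (16.19·6.7)·4.45 = 0 → B_y = 803.70485/10.6 = 75.8212 ≈ 75.82 kN.
ΣF_y = 0: A_y + 75.8212 − 30 − 16.19·6.7 = 0 → A_y = 62.65 kN.
ΣF_x = 0: no horizontal applied forces, so A_x = 0.

A_x = 0, A_y = 62.65 kN, B_y = 75.82 kN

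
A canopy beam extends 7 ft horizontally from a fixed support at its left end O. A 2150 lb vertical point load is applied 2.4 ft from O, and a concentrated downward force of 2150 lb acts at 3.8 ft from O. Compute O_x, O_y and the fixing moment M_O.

ΣF_x = 0: O_x = 0.
ΣF_y = 0: O_y − 2150 − 2150 = 0 → O_y = 4300 lb.
ΣM about O: M_O − 2150·2.4 − 2150·3.8 = 0 → M_O = 13330 lb·ft.

O_x = 0, O_y = 4300 lb, M_O = 13330 lb·ft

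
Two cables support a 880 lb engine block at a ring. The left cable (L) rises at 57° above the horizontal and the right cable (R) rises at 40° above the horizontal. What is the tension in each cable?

T_L = 679.2 lb, T_R = 482.9 lb

ΣF_x = 0: −T_L·cos57° + T_R·cos40° = 0 → T_R = 0.710976·T_L.
ΣF_y = 0: T_L·sin57° + T_R·sin40° = 880.
Substitute: T_L·(0.838671 + 0.710976·0.642788) = 880 → T_L = 679.181 ≈ 679.2 lb.
Then T_R = 0.710976 × 679.181 = 482.9 lb.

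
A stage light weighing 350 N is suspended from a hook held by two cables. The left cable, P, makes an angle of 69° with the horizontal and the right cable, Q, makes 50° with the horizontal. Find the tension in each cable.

ΣF_x = 0: −T_P·cos69° + T_Q·cos50° = 0 → T_Q = 0.557522·T_P.
ΣF_y = 0: T_P·sin69° + T_Q·sin50° = 350.
Substitute: T_P·(0.93358 + 0.557522·0.766044) = 350 → T_P = 257.227 ≈ 257.2 N.
Then T_Q = 0.557522 × 257.227 = 143.4 N.

T_P = 257.2 N, T_Q = 143.4 N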